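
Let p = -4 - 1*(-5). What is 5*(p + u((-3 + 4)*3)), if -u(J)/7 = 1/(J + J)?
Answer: -⅚ ≈ -0.83333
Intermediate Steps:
u(J) = -7/(2*J) (u(J) = -7/(J + J) = -7*1/(2*J) = -7/(2*J))
p = 1 (p = -4 + 5 = 1)
5*(p + u((-3 + 4)*3)) = 5*(1 - 7*1/(3*(-3 + 4))/2) = 5*(1 - 7/(2*(1*3))) = 5*(1 - 7/2/3) = 5*(1 - 7/2*⅓) = 5*(1 - 7/6) = 5*(-⅙) = -⅚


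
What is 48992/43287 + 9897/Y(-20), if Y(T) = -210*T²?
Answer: 1228972187/1212036000 ≈ 1.0140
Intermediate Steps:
48992/43287 + 9897/Y(-20) = 48992/43287 + 9897/((-210*(-20)²)) = 48992*(1/43287) + 9897/((-210*400)) = 48992/43287 + 9897/(-84000) = 48992/43287 + 9897*(-1/84000) = 48992/43287 - 3299/28000 = 1228972187/1212036000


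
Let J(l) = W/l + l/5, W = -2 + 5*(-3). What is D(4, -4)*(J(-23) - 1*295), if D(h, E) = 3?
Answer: -103107/115 ≈ -896.58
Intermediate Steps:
W = -17 (W = -2 - 15 = -17)
J(l) = -17/l + l/5
D(4, -4)*(J(-23) - 1*295) = 3*((-17/(-23) + (⅕)*(-23)) - 1*295) = 3*((-17*(-1/23) - 23/5) - 295) = 3*((17/23 - 23/5) - 295) = 3*(-444/115 - 295) = 3*(-34369/115) = -103107/115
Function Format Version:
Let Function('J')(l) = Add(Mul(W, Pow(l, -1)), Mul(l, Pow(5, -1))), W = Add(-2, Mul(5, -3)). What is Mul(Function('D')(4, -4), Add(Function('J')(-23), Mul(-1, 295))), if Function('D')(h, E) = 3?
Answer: Rational(-103107, 115) ≈ -896.58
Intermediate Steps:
W = -17 (W = Add(-2, -15) = -17)
Function('J')(l) = Add(Mul(-17, Pow(l, -1)), Mul(Rational(1, 5), l)) (Function('J')(l) = Add(Mul(-17, Pow(l, -1)), Mul(l, Pow(5, -1))) = Add(Mul(-17, Pow(l, -1)), Mul(l, Rational(1, 5))) = Add(Mul(-17, Pow(l, -1)), Mul(Rational(1, 5), l)))
Mul(Function('D')(4, -4), Add(Function('J')(-23), Mul(-1, 295))) = Mul(3, Add(Add(Mul(-17, Pow(-23, -1)), Mul(Rational(1, 5), -23)), Mul(-1, 295))) = Mul(3, Add(Add(Mul(-17, Rational(-1, 23)), Rational(-23, 5)), -295)) = Mul(3, Add(Add(Rational(17, 23), Rational(-23, 5)), -295)) = Mul(3, Add(Rational(-444, 115), -295)) = Mul(3, Rational(-34369, 115)) = Rational(-103107, 115)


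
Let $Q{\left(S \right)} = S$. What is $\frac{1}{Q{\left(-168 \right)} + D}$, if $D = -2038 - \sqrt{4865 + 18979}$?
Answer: $- \frac{1103}{2421296} + \frac{\sqrt{5961}}{2421296} \approx -0.00042365$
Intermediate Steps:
$D = -2038 - 2 \sqrt{5961}$ ($D = -2038 - \sqrt{23844} = -2038 - 2 \sqrt{5961} \approx -2192.4$)
$\frac{1}{Q{\left(-168 \right)} + D} = \frac{1}{-168 - \left(2038 + 2 \sqrt{5961}\right)} = \frac{1}{-2206 - 2 \sqrt{5961}}$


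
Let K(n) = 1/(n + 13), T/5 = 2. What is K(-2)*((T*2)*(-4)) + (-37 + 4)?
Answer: -443/11 ≈ -40.273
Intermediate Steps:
T = 10 (T = 5*2 = 10)
K(n) = 1/(13 + n)
K(-2)*((T*2)*(-4)) + (-37 + 4) = ((10*2)*(-4))/(13 - 2) + (-37 + 4) = (20*(-4))/11 - 33 = (1/11)*(-80) - 33 = -80/11 - 33 = -443/11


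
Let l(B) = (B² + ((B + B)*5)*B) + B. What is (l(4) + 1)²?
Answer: 32761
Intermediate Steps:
l(B) = B + 11*B² (l(B) = (B² + ((2*B)*5)*B) + B = (B² + (10*B)*B) + B = (B² + 10*B²) + B = 11*B² + B = B + 11*B²)
(l(4) + 1)² = (4*(1 + 11*4) + 1)² = (4*(1 + 44) + 1)² = (4*45 + 1)² = (180 + 1)² = 181² = 32761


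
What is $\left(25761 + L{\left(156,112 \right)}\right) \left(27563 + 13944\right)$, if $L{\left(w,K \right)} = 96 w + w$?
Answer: $1697345751$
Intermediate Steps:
$L{\left(w,K \right)} = 97 w$
$\left(25761 + L{\left(156,112 \right)}\right) \left(27563 + 13944\right) = \left(25761 + 97 \cdot 156\right) \left(27563 + 13944\right) = \left(25761 + 15132\right) 41507 = 40893 \cdot 41507 = 1697345751$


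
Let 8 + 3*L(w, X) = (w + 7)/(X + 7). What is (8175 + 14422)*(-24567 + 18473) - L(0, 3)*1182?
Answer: -688516209/5 ≈ -1.3770e+8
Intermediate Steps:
L(w, X) = -8/3 + (7 + w)/(3*(7 + X)) (L(w, X) = -8/3 + ((w + 7)/(X + 7))/3 = -8/3 + ((7 + w)/(7 + X))/3 = -8/3 + (7 + w)/(3*(7 + X)))
(8175 + 14422)*(-24567 + 18473) - L(0, 3)*1182 = (8175 + 14422)*(-24567 + 18473) - (-49 + 0 - 8*3)/(3*(7 + 3))*1182 = 22597*(-6094) - (1/3)*(-49 + 0 - 24)/10*1182 = -137706118 - (1/3)*(1/10)*(-73)*1182 = -137706118 - (-73)*1182/30 = -137706118 - 1*(-14381/5) = -137706118 + 14381/5 = -688516209/5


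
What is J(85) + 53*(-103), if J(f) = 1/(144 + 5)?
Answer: -813390/149 ≈ -5459.0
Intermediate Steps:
J(f) = 1/149
J(85) + 53*(-103) = 1/149 + 53*(-103) = 1/149 - 5459 = -813390/149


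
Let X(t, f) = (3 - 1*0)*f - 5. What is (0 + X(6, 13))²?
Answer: 1156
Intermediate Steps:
X(t, f) = -5 + 3*f (X(t, f) = (3 + 0)*f - 5 = 3*f - 5 = -5 + 3*f)
(0 + X(6, 13))² = (0 + (-5 + 3*13))² = (0 + (-5 + 39))² = (0 + 34)² = 34² = 1156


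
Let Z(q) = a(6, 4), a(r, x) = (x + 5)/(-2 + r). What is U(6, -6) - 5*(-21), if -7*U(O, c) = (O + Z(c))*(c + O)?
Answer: 105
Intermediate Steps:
a(r, x) = (5 + x)/(-2 + r)
Z(q) = 9/4 (Z(q) = (5 + 4)/(-2 + 6) = 9/4)
U(O, c) = -(9/4 + O)*(O + c)/7 (U(O, c) = -(O + 9/4)*(c + O)/7 = -(9/4 + O)*(O + c)/7)
U(6, -6) - 5*(-21) = (-9/28*6 - 9/28*(-6) - ⅐*6² - ⅐*6*(-6)) - 5*(-21) = (-27/14 + 27/14 - ⅐*36 + 36/7) + 105 = (-27/14 + 27/14 - 36/7 + 36/7) + 105 = 0 + 105 = 105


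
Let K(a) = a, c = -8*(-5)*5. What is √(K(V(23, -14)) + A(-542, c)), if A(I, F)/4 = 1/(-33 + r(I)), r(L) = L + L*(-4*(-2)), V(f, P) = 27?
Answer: √651164223/4911 ≈ 5.1961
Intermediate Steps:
c = 200 (c = 40*5 = 200)
r(L) = 9*L (r(L) = L + L*8 = L + 8*L = 9*L)
A(I, F) = 4/(-33 + 9*I)
√(K(V(23, -14)) + A(-542, c)) = √(27 + 4/(3*(-11 + 3*(-542)))) = √(27 + 4/(3*(-11 - 1626))) = √(27 + (4/3)/(-1637)) = √(27 + (4/3)*(-1/1637)) = √(27 - 4/4911) = √(132593/4911) = √651164223/4911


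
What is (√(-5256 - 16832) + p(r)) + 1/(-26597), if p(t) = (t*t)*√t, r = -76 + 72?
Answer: -1/26597 + 32*I + 2*I*√5522 ≈ -3.7598e-5 + 180.62*I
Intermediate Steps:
r = -4
p(t) = t^(5/2) (p(t) = t²*√t = t^(5/2))
(√(-5256 - 16832) + p(r)) + 1/(-26597) = (√(-5256 - 16832) + (-4)^(5/2)) + 1/(-26597) = (√(-22088) + 32*I) - 1/26597 = (2*I*√5522 + 32*I) - 1/26597 = (32*I + 2*I*√5522) - 1/26597 = -1/26597 + 32*I + 2*I*√5522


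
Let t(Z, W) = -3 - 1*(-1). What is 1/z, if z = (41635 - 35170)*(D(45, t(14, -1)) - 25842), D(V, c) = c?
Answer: -1/167081460 ≈ -5.9851e-9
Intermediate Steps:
t(Z, W) = -2 (t(Z, W) = -3 + 1 = -2)
z = -167081460 (z = (41635 - 35170)*(-2 - 25842) = 6465*(-25844) = -167081460)
1/z = 1/(-167081460) = -1/167081460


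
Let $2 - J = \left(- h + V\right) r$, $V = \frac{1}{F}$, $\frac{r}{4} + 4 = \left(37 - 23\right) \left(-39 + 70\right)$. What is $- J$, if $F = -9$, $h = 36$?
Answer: $- \frac{559018}{9} \approx -62113.0$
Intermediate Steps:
$r = 1720$ ($r = -16 + 4 \left(37 - 23\right) \left(-39 + 70\right) = -16 + 4 \cdot 14 \cdot 31 = -16 + 4 \cdot 434 = -16 + 1736 = 1720$)
$V = - \frac{1}{9}$ ($V = \frac{1}{-9} = - \frac{1}{9} \approx -0.11111$)
$J = \frac{559018}{9}$ ($J = 2 - \left(\left(-1\right) 36 - \frac{1}{9}\right) 1720 = 2 - \left(-36 - \frac{1}{9}\right) 1720 = 2 - \left(- \frac{325}{9}\right) 1720 = 2 - - \frac{559000}{9} = 2 + \frac{559000}{9} = \frac{559018}{9} \approx 62113.0$)
$- J = \left(-1\right) \frac{559018}{9} = - \frac{559018}{9}$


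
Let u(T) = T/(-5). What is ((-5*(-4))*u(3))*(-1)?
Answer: 12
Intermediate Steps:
u(T) = -T/5 (u(T) = T*(-⅕) = -T/5)
((-5*(-4))*u(3))*(-1) = ((-5*(-4))*(-⅕*3))*(-1) = (20*(-⅗))*(-1) = -12*(-1) = 12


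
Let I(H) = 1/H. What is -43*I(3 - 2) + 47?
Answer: 4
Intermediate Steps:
-43*I(3 - 2) + 47 = -43/(3 - 2) + 47 = -43/1 + 47 = -43*1 + 47 = -43 + 47 = 4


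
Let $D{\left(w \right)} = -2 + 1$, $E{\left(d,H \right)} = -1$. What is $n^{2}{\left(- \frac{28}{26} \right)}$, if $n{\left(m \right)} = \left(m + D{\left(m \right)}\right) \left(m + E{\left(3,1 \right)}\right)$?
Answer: $\frac{531441}{28561} \approx 18.607$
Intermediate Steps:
$D{\left(w \right)} = -1$
$n{\left(m \right)} = \left(-1 + m\right)^{2}$ ($n{\left(m \right)} = \left(m - 1\right) \left(m - 1\right) = \left(-1 + m\right) \left(-1 + m\right) = \left(-1 + m\right)^{2}$)
$n^{2}{\left(- \frac{28}{26} \right)} = \left(1 + \left(- \frac{28}{26}\right)^{2} - 2 \left(- \frac{28}{26}\right)\right)^{2} = \left(1 + \left(\left(-28\right) \frac{1}{26}\right)^{2} - 2 \left(\left(-28\right) \frac{1}{26}\right)\right)^{2} = \left(1 + \left(- \frac{14}{13}\right)^{2} - - \frac{28}{13}\right)^{2} = \left(1 + \frac{196}{169} + \frac{28}{13}\right)^{2} = \left(\frac{729}{169}\right)^{2} = \frac{531441}{28561}$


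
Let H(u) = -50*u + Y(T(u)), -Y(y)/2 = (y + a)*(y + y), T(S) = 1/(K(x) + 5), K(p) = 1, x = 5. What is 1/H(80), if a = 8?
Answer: -9/36049 ≈ -0.00024966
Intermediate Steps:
T(S) = ⅙ (T(S) = 1/(1 + 5) = 1/6 = ⅙)
Y(y) = -4*y*(8 + y) (Y(y) = -2*(y + 8)*(y + y) = -2*(8 + y)*2*y = -4*y*(8 + y))
H(u) = -49/9 - 50*u (H(u) = -50*u - 4*⅙*(8 + ⅙) = -50*u - 4*⅙*49/6 = -50*u - 49/9 = -49/9 - 50*u)
1/H(80) = 1/(-49/9 - 50*80) = 1/(-49/9 - 4000) = 1/(-36049/9) = -9/36049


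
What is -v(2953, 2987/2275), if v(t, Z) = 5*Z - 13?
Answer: 2928/455 ≈ 6.4352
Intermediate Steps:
v(t, Z) = -13 + 5*Z
-v(2953, 2987/2275) = -(-13 + 5*(2987/2275)) = -(-13 + 2987/455) = -1*(-2928/455) = 2928/455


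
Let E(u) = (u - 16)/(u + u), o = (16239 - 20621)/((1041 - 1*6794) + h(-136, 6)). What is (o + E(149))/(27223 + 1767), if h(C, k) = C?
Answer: 2089073/50875188780 ≈ 4.1063e-5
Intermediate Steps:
o = 4382/5889 (o = (16239 - 20621)/((1041 - 1*6794) - 136) = -4382/((1041 - 6794) - 136) = -4382/(-5753 - 136) = -4382/(-5889) = -4382*(-1/5889) = 4382/5889 ≈ 0.74410)
E(u) = (-16 + u)/(2*u) (E(u) = (-16 + u)/((2*u)) = (-16 + u)*(1/(2*u)) = (-16 + u)/(2*u))
(o + E(149))/(27223 + 1767) = (4382/5889 + (½)*(-16 + 149)/149)/(27223 + 1767) = (4382/5889 + (½)*(1/149)*133)/28990 = (4382/5889 + 133/298)*(1/28990) = (2089073/1754922)*(1/28990) = 2089073/50875188780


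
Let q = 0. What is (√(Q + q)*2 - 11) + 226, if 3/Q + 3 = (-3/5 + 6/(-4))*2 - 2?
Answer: 215 + I*√690/23 ≈ 215.0 + 1.1421*I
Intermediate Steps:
Q = -15/46 (Q = 3/(-3 + ((-3/5 + 6/(-4))*2 - 2)) = 3/(-3 + ((-3*⅕ + 6*(-¼))*2 - 2)) = 3/(-3 + ((-⅗ - 3/2)*2 - 2)) = 3/(-3 + (-21/10*2 - 2)) = 3/(-3 + (-21/5 - 2)) = 3/(-3 - 31/5) = 3/(-46/5) = 3*(-5/46) = -15/46 ≈ -0.32609)
(√(Q + q)*2 - 11) + 226 = (√(-15/46 + 0)*2 - 11) + 226 = (√(-15/46)*2 - 11) + 226 = ((I*√690/46)*2 - 11) + 226 = (I*√690/23 - 11) + 226 = (-11 + I*√690/23) + 226 = 215 + I*√690/23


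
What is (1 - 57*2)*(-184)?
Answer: 20792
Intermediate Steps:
(1 - 57*2)*(-184) = (1 - 19*6)*(-184) = (1 - 114)*(-184) = -113*(-184) = 20792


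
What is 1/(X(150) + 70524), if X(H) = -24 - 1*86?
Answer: 1/70414 ≈ 1.4202e-5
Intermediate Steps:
X(H) = -110 (X(H) = -24 - 86 = -110)
1/(X(150) + 70524) = 1/(-110 + 70524) = 1/70414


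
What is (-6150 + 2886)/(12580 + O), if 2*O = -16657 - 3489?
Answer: -3264/2507 ≈ -1.3020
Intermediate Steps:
O = -10073 (O = (-16657 - 3489)/2 = (½)*(-20146) = -10073)
(-6150 + 2886)/(12580 + O) = (-6150 + 2886)/(12580 - 10073) = -3264/2507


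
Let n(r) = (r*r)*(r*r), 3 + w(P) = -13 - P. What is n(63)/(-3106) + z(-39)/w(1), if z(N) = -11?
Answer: -267766171/52802 ≈ -5071.1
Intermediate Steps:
w(P) = -16 - P (w(P) = -3 + (-13 - P) = -16 - P)
n(r) = r⁴ (n(r) = r²*r² = r⁴)
n(63)/(-3106) + z(-39)/w(1) = 63⁴/(-3106) - 11/(-16 - 1*1) = 15752961*(-1/3106) - 11/(-16 - 1) = -15752961/3106 - 11/(-17) = -15752961/3106 - 11*(-1/17) = -15752961/3106 + 11/17 = -267766171/52802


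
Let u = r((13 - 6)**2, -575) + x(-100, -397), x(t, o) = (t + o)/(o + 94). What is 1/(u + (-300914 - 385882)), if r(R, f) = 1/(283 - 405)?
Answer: -36966/25388040605 ≈ -1.4560e-6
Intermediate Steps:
x(t, o) = (o + t)/(94 + o)
r(R, f) = -1/122 (r(R, f) = 1/(-122) = -1/122)
u = 60331/36966 (u = -1/122 + (-397 - 100)/(94 - 397) = -1/122 - 497/(-303) = -1/122 - 1/303*(-497) = -1/122 + 497/303 = 60331/36966 ≈ 1.6321)
1/(u + (-300914 - 385882)) = 1/(60331/36966 + (-300914 - 385882)) = 1/(60331/36966 - 686796) = 1/(-25388040605/36966) = -36966/25388040605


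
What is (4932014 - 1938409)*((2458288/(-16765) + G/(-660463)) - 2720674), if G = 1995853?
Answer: -2576789228640767584857/316361777 ≈ -8.1451e+12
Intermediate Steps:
(4932014 - 1938409)*((2458288/(-16765) + G/(-660463)) - 2720674) = (4932014 - 1938409)*((2458288/(-16765) + 1995853/(-660463)) - 2720674) = 2993605*((2458288*(-1/16765) + 1995853*(-1/660463)) - 2720674) = 2993605*((-351184/2395 - 1995853/660463) - 2720674) = 2993605*(-236724106127/1581808885 - 2720674) = 2993605*(-4303823030494617/1581808885) = -2576789228640767584857/316361777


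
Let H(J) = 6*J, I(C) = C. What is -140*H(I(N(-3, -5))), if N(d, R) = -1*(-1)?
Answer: -840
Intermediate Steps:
N(d, R) = 1
-140*H(I(N(-3, -5))) = -840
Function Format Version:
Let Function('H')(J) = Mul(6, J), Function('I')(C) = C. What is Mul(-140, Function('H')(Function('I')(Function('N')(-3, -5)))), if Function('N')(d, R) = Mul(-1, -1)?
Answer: -840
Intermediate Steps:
Function('N')(d, R) = 1
Mul(-140, Function('H')(Function('I')(Function('N')(-3, -5)))) = Mul(-140, Mul(6, 1)) = Mul(-140, 6) = -840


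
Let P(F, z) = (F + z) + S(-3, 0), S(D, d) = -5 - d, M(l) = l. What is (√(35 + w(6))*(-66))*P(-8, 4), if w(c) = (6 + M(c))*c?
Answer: 594*√107 ≈ 6144.4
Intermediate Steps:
w(c) = c*(6 + c) (w(c) = (6 + c)*c = c*(6 + c))
P(F, z) = -5 + F + z (P(F, z) = (F + z) + (-5 - 1*0) = (F + z) + (-5 + 0) = (F + z) - 5 = -5 + F + z)
(√(35 + w(6))*(-66))*P(-8, 4) = (√(35 + 6*(6 + 6))*(-66))*(-5 - 8 + 4) = (√(35 + 6*12)*(-66))*(-9) = (√(35 + 72)*(-66))*(-9) = (√107*(-66))*(-9) = -66*√107*(-9) = 594*√107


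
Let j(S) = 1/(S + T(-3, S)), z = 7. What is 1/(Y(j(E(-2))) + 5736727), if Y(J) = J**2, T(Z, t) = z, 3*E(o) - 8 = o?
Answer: 81/464674888 ≈ 1.7432e-7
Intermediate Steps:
E(o) = 8/3 + o/3
T(Z, t) = 7
j(S) = 1/(7 + S) (j(S) = 1/(S + 7) = 1/(7 + S))
1/(Y(j(E(-2))) + 5736727) = 1/((1/(7 + (8/3 + (1/3)*(-2))))**2 + 5736727) = 1/((1/(7 + (8/3 - 2/3)))**2 + 5736727) = 1/((1/(7 + 2))**2 + 5736727) = 1/((1/9)**2 + 5736727) = 1/(1/81 + 5736727) = 1/(464674888/81) = 81/464674888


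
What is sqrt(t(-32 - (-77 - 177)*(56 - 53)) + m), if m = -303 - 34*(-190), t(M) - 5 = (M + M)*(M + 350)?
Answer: sqrt(1582962) ≈ 1258.2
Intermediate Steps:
t(M) = 5 + 2*M*(350 + M) (t(M) = 5 + (M + M)*(M + 350) = 5 + (2*M)*(350 + M) = 5 + 2*M*(350 + M))
m = 6157 (m = -303 + 6460 = 6157)
sqrt(t(-32 - (-77 - 177)*(56 - 53)) + m) = sqrt((5 + 2*(-32 - (-77 - 177)*(56 - 53))**2 + 700*(-32 - (-77 - 177)*(56 - 53))) + 6157) = sqrt((5 + 2*(-32 - (-254)*3)**2 + 700*(-32 - (-254)*3)) + 6157) = sqrt((5 + 2*(-32 - 1*(-762))**2 + 700*(-32 - 1*(-762))) + 6157) = sqrt((5 + 2*(-32 + 762)**2 + 700*(-32 + 762)) + 6157) = sqrt((5 + 2*730**2 + 700*730) + 6157) = sqrt((5 + 2*532900 + 511000) + 6157) = sqrt((5 + 1065800 + 511000) + 6157) = sqrt(1576805 + 6157) = sqrt(1582962)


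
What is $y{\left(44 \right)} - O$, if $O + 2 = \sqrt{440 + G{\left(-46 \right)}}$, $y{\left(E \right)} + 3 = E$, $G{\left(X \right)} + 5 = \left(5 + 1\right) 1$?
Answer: $22$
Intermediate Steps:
$G{\left(X \right)} = 1$ ($G{\left(X \right)} = -5 + \left(5 + 1\right) 1 = -5 + 6 \cdot 1 = -5 + 6 = 1$)
$y{\left(E \right)} = -3 + E$
$O = 19$ ($O = -2 + \sqrt{440 + 1} = -2 + \sqrt{441} = -2 + 21 = 19$)
$y{\left(44 \right)} - O = \left(-3 + 44\right) - 19 = 41 - 19 = 22$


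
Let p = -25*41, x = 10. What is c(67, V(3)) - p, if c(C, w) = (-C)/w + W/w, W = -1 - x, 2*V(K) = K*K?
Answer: 3023/3 ≈ 1007.7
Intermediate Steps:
V(K) = K²/2 (V(K) = (K*K)/2 = K²/2)
W = -11 (W = -1 - 1*10 = -1 - 10 = -11)
c(C, w) = -11/w - C/w (c(C, w) = (-C)/w - 11/w = -C/w - 11/w = -11/w - C/w)
p = -1025
c(67, V(3)) - p = (-11 - 1*67)/(((½)*3²)) - 1*(-1025) = (-11 - 67)/(((½)*9)) + 1025 = -78/(9/2) + 1025 = (2/9)*(-78) + 1025 = -52/3 + 1025 = 3023/3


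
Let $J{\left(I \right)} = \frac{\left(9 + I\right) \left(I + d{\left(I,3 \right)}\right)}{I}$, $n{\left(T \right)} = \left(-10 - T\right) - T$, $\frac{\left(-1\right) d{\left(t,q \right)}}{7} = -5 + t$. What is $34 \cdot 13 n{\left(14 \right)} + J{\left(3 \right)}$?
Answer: $-16728$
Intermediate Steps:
$d{\left(t,q \right)} = 35 - 7 t$ ($d{\left(t,q \right)} = - 7 \left(-5 + t\right) = 35 - 7 t$)
$n{\left(T \right)} = -10 - 2 T$
$J{\left(I \right)} = \frac{\left(9 + I\right) \left(35 - 6 I\right)}{I}$ ($J{\left(I \right)} = \frac{\left(9 + I\right) \left(I - \left(-35 + 7 I\right)\right)}{I} = \frac{\left(9 + I\right) \left(35 - 6 I\right)}{I}$)
$34 \cdot 13 n{\left(14 \right)} + J{\left(3 \right)} = 34 \cdot 13 \left(-10 - 28\right) - \left(37 - 105\right) = 442 \left(-10 - 28\right) - -68 = 442 \left(-38\right) - -68 = -16796 + 68 = -16728$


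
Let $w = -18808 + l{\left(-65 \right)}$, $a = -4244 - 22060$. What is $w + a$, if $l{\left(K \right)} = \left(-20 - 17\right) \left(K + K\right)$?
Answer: $-40302$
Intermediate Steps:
$a = -26304$ ($a = -4244 - 22060 = -26304$)
$l{\left(K \right)} = - 74 K$ ($l{\left(K \right)} = - 37 \cdot 2 K = - 74 K$)
$w = -13998$ ($w = -18808 - -4810 = -18808 + 4810 = -13998$)
$w + a = -13998 - 26304 = -40302$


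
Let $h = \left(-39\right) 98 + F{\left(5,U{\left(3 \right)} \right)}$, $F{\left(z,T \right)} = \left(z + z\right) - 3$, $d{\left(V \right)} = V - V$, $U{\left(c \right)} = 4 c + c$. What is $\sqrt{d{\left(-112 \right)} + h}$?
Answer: $i \sqrt{3815} \approx 61.766 i$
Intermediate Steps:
$U{\left(c \right)} = 5 c$
$d{\left(V \right)} = 0$
$F{\left(z,T \right)} = -3 + 2 z$ ($F{\left(z,T \right)} = 2 z - 3 = -3 + 2 z$)
$h = -3815$ ($h = \left(-39\right) 98 + \left(-3 + 2 \cdot 5\right) = -3822 + \left(-3 + 10\right) = -3822 + 7 = -3815$)
$\sqrt{d{\left(-112 \right)} + h} = \sqrt{0 - 3815} = \sqrt{-3815} = i \sqrt{3815}$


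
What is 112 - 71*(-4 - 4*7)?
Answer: 2384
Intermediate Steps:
112 - 71*(-4 - 4*7) = 112 - 71*(-4 - 28) = 112 - 71*(-32) = 112 + 2272 = 2384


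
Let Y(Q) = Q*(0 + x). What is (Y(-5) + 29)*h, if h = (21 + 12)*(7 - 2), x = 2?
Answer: 3135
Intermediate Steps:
h = 165 (h = 33*5 = 165)
Y(Q) = 2*Q (Y(Q) = Q*(0 + 2) = Q*2 = 2*Q)
(Y(-5) + 29)*h = (2*(-5) + 29)*165 = (-10 + 29)*165 = 19*165 = 3135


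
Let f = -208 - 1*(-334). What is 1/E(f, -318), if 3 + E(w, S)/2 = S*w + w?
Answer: -1/79890 ≈ -1.2517e-5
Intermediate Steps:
f = 126 (f = -208 + 334 = 126)
E(w, S) = -6 + 2*w + 2*S*w (E(w, S) = -6 + 2*(S*w + w) = -6 + 2*(w + S*w) = -6 + (2*w + 2*S*w) = -6 + 2*w + 2*S*w)
1/E(f, -318) = 1/(-6 + 2*126 + 2*(-318)*126) = 1/(-6 + 252 - 80136) = 1/(-79890) = -1/79890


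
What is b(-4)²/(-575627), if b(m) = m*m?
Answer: -256/575627 ≈ -0.00044473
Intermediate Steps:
b(m) = m²
b(-4)²/(-575627) = ((-4)²)²/(-575627) = 16²*(-1/575627) = 256*(-1/575627) = -256/575627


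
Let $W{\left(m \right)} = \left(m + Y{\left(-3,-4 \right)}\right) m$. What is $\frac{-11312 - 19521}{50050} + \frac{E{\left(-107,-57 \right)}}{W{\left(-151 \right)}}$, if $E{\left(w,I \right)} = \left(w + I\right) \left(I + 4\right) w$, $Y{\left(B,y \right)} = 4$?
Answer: $- \frac{613416913}{14428050} \approx -42.516$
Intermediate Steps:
$E{\left(w,I \right)} = w \left(4 + I\right) \left(I + w\right)$ ($E{\left(w,I \right)} = \left(I + w\right) \left(4 + I\right) w = \left(4 + I\right) \left(I + w\right) w = w \left(4 + I\right) \left(I + w\right)$)
$W{\left(m \right)} = m \left(4 + m\right)$ ($W{\left(m \right)} = \left(m + 4\right) m = \left(4 + m\right) m = m \left(4 + m\right)$)
$\frac{-11312 - 19521}{50050} + \frac{E{\left(-107,-57 \right)}}{W{\left(-151 \right)}} = \frac{-11312 - 19521}{50050} + \frac{\left(-107\right) \left(\left(-57\right)^{2} + 4 \left(-57\right) + 4 \left(-107\right) - -6099\right)}{\left(-151\right) \left(4 - 151\right)} = \left(-30833\right) \frac{1}{50050} + \frac{\left(-107\right) \left(3249 - 228 - 428 + 6099\right)}{\left(-151\right) \left(-147\right)} = - \frac{2803}{4550} + \frac{\left(-107\right) 8692}{22197} = - \frac{2803}{4550} - \frac{930044}{22197} = - \frac{613416913}{14428050}$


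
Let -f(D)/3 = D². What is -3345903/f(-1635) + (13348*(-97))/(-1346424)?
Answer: 45952242053/33326799050 ≈ 1.3788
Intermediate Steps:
f(D) = -3*D²
-3345903/f(-1635) + (13348*(-97))/(-1346424) = -3345903/((-3*(-1635)²)) + (13348*(-97))/(-1346424) = -3345903/((-3*2673225)) - 1294756*(-1/1346424) = -3345903/(-8019675) + 323689/336606 = -3345903*(-1/8019675) + 323689/336606 = 371767/891075 + 323689/336606 = 45952242053/33326799050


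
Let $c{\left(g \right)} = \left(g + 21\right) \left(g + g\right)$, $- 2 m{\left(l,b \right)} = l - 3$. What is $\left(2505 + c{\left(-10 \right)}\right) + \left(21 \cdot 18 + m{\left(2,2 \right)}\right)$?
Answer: $\frac{5327}{2} \approx 2663.5$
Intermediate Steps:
$m{\left(l,b \right)} = \frac{3}{2} - \frac{l}{2}$ ($m{\left(l,b \right)} = - \frac{l - 3}{2} = - \frac{-3 + l}{2} = \frac{3}{2} - \frac{l}{2}$)
$c{\left(g \right)} = 2 g \left(21 + g\right)$ ($c{\left(g \right)} = \left(21 + g\right) 2 g = 2 g \left(21 + g\right)$)
$\left(2505 + c{\left(-10 \right)}\right) + \left(21 \cdot 18 + m{\left(2,2 \right)}\right) = \left(2505 + 2 \left(-10\right) \left(21 - 10\right)\right) + \left(21 \cdot 18 + \left(\frac{3}{2} - 1\right)\right) = \left(2505 + 2 \left(-10\right) 11\right) + \left(378 + \left(\frac{3}{2} - 1\right)\right) = \left(2505 - 220\right) + \left(378 + \frac{1}{2}\right) = 2285 + \frac{757}{2} = \frac{5327}{2}$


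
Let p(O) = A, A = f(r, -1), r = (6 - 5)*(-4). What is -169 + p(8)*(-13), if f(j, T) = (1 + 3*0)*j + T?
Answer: -104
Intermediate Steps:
r = -4 (r = 1*(-4) = -4)
f(j, T) = T + j (f(j, T) = (1 + 0)*j + T = 1*j + T = j + T = T + j)
A = -5 (A = -1 - 4 = -5)
p(O) = -5
-169 + p(8)*(-13) = -169 - 5*(-13) = -169 + 65 = -104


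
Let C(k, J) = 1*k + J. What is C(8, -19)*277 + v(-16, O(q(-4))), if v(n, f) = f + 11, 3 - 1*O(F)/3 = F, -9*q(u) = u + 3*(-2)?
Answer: -9091/3 ≈ -3030.3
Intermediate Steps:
q(u) = ⅔ - u/9 (q(u) = -(u + 3*(-2))/9 = -(u - 6)/9 = -(-6 + u)/9 = ⅔ - u/9)
O(F) = 9 - 3*F
v(n, f) = 11 + f
C(k, J) = J + k (C(k, J) = k + J = J + k)
C(8, -19)*277 + v(-16, O(q(-4))) = (-19 + 8)*277 + (11 + (9 - 3*(⅔ - ⅑*(-4)))) = -11*277 + (11 + (9 - 3*(⅔ + 4/9))) = -3047 + (11 + (9 - 3*10/9)) = -3047 + (11 + (9 - 10/3)) = -3047 + (11 + 17/3) = -3047 + 50/3 = -9091/3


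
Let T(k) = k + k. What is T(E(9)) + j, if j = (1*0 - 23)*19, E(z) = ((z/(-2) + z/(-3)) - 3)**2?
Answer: -433/2 ≈ -216.50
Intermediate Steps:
E(z) = (-3 - 5*z/6)**2 (E(z) = ((z*(-1/2) + z*(-1/3)) - 3)**2 = ((-z/2 - z/3) - 3)**2 = (-5*z/6 - 3)**2 = (-3 - 5*z/6)**2)
j = -437 (j = (0 - 23)*19 = -23*19 = -437)
T(k) = 2*k
T(E(9)) + j = 2*((18 + 5*9)**2/36) - 437 = 2*((18 + 45)**2/36) - 437 = 2*((1/36)*63**2) - 437 = 2*((1/36)*3969) - 437 = 2*(441/4) - 437 = 441/2 - 437 = -433/2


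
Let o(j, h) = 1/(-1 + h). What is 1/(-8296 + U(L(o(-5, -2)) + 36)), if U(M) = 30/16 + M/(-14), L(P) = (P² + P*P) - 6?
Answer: -504/4181327 ≈ -0.00012054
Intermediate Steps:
L(P) = -6 + 2*P² (L(P) = (P² + P²) - 6 = 2*P² - 6 = -6 + 2*P²)
U(M) = 15/8 - M/14 (U(M) = 30*(1/16) + M*(-1/14) = 15/8 - M/14)
1/(-8296 + U(L(o(-5, -2)) + 36)) = 1/(-8296 + (15/8 - ((-6 + 2*(1/(-1 - 2))²) + 36)/14)) = 1/(-8296 + (15/8 - ((-6 + 2*(1/(-3))²) + 36)/14)) = 1/(-8296 + (15/8 - ((-6 + 2*(-⅓)²) + 36)/14)) = 1/(-8296 + (15/8 - ((-6 + 2*(⅑)) + 36)/14)) = 1/(-8296 + (15/8 - ((-6 + 2/9) + 36)/14)) = 1/(-8296 + (15/8 - (-52/9 + 36)/14)) = 1/(-8296 + (15/8 - 1/14*272/9)) = 1/(-8296 + (15/8 - 136/63)) = 1/(-8296 - 143/504) = 1/(-4181327/504) = -504/4181327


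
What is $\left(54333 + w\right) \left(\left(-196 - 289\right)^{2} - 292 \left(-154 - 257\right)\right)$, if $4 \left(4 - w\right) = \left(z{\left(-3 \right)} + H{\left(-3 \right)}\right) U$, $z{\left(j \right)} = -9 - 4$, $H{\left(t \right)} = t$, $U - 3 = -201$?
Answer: $19021165165$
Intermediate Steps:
$U = -198$ ($U = 3 - 201 = -198$)
$z{\left(j \right)} = -13$
$w = -788$ ($w = 4 - \frac{\left(-13 - 3\right) \left(-198\right)}{4} = 4 - \frac{\left(-16\right) \left(-198\right)}{4} = 4 - 792 = -788$)
$\left(54333 + w\right) \left(\left(-196 - 289\right)^{2} - 292 \left(-154 - 257\right)\right) = \left(54333 - 788\right) \left(\left(-196 - 289\right)^{2} - 292 \left(-154 - 257\right)\right) = 53545 \left(\left(-485\right)^{2} - -120012\right) = 53545 \left(235225 + 120012\right) = 53545 \cdot 355237 = 19021165165$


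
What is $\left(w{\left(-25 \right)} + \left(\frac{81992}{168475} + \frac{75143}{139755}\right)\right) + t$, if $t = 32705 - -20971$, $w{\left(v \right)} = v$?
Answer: $\frac{252649782242752}{4709044725} \approx 53652.0$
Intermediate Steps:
$t = 53676$ ($t = 32705 + 20971 = 53676$)
$\left(w{\left(-25 \right)} + \left(\frac{81992}{168475} + \frac{75143}{139755}\right)\right) + t = \left(-25 + \left(\frac{81992}{168475} + \frac{75143}{139755}\right)\right) + 53676 = \left(-25 + \frac{4823701777}{4709044725}\right) + 53676 = - \frac{112902416348}{4709044725} + 53676 = \frac{252649782242752}{4709044725}$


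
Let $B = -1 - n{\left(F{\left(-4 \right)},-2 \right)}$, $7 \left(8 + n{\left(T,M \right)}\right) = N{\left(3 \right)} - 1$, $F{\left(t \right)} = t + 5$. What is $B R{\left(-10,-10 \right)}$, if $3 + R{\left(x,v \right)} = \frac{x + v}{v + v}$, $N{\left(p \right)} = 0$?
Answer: $- \frac{100}{7} \approx -14.286$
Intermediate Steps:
$F{\left(t \right)} = 5 + t$
$n{\left(T,M \right)} = - \frac{57}{7}$ ($n{\left(T,M \right)} = -8 + \frac{0 - 1}{7} = -8 + \frac{1}{7} \left(-1\right) = -8 - \frac{1}{7} = - \frac{57}{7}$)
$R{\left(x,v \right)} = -3 + \frac{v + x}{2 v}$ ($R{\left(x,v \right)} = -3 + \frac{x + v}{v + v} = -3 + \frac{v + x}{2 v}$)
$B = \frac{50}{7}$ ($B = -1 - - \frac{57}{7} = -1 + \frac{57}{7} = \frac{50}{7} \approx 7.1429$)
$B R{\left(-10,-10 \right)} = \frac{50 \frac{-10 - -50}{2 \left(-10\right)}}{7} = \frac{50 \cdot \frac{1}{2} \left(- \frac{1}{10}\right) \left(-10 + 50\right)}{7} = \frac{50 \cdot \frac{1}{2} \left(- \frac{1}{10}\right) 40}{7} = \frac{50}{7} \left(-2\right) = - \frac{100}{7}$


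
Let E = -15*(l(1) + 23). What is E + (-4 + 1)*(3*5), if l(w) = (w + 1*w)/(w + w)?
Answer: -405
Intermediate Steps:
l(w) = 1 (l(w) = (w + w)/((2*w)) = (2*w)*(1/(2*w)) = 1)
E = -360 (E = -15*(1 + 23) = -15*24 = -360)
E + (-4 + 1)*(3*5) = -360 + (-4 + 1)*(3*5) = -360 - 3*15 = -360 - 45 = -405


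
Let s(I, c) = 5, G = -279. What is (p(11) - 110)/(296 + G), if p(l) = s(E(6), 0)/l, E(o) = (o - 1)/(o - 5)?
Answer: -1205/187 ≈ -6.4438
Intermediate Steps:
E(o) = (-1 + o)/(-5 + o)
p(l) = 5/l
(p(11) - 110)/(296 + G) = (5/11 - 110)/(296 - 279) = (5*(1/11) - 110)/17 = (5/11 - 110)*(1/17) = -1205/11*1/17 = -1205/187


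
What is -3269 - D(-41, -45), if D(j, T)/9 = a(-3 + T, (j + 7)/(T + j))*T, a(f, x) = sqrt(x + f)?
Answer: -3269 + 405*I*sqrt(88021)/43 ≈ -3269.0 + 2794.3*I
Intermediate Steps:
a(f, x) = sqrt(f + x)
D(j, T) = 9*T*sqrt(-3 + T + (7 + j)/(T + j)) (D(j, T) = 9*(sqrt((-3 + T) + (j + 7)/(T + j))*T) = 9*(sqrt((-3 + T) + (7 + j)/(T + j))*T) = 9*(sqrt(-3 + T + (7 + j)/(T + j))*T) = 9*(T*sqrt(-3 + T + (7 + j)/(T + j))) = 9*T*sqrt(-3 + T + (7 + j)/(T + j)))
-3269 - D(-41, -45) = -3269 - 9*(-45)*sqrt((7 - 41 + (-3 - 45)*(-45 - 41))/(-45 - 41)) = -3269 - 9*(-45)*sqrt((7 - 41 - 48*(-86))/(-86)) = -3269 - 9*(-45)*sqrt(-(7 - 41 + 4128)/86) = -3269 - 9*(-45)*sqrt(-1/86*4094) = -3269 - 9*(-45)*sqrt(-2047/43) = -3269 - 9*(-45)*I*sqrt(88021)/43 = -3269 - (-405)*I*sqrt(88021)/43 = -3269 + 405*I*sqrt(88021)/43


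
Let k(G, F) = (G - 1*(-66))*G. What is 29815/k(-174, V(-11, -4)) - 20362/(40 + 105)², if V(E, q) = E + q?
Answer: 8421299/13624200 ≈ 0.61811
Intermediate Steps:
k(G, F) = G*(66 + G) (k(G, F) = (G + 66)*G = (66 + G)*G = G*(66 + G))
29815/k(-174, V(-11, -4)) - 20362/(40 + 105)² = 29815/((-174*(66 - 174))) - 20362/(40 + 105)² = 29815/((-174*(-108))) - 20362/(145²) = 29815/18792 - 20362/21025 = 8421299/13624200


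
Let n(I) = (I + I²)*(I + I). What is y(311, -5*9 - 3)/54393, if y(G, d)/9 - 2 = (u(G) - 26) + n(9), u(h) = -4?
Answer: 4776/18131 ≈ 0.26342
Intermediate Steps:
n(I) = 2*I*(I + I²) (n(I) = (I + I²)*(2*I) = 2*I*(I + I²))
y(G, d) = 14328 (y(G, d) = 18 + 9*((-4 - 26) + 2*9²*(1 + 9)) = 18 + 9*(-30 + 2*81*10) = 18 + 9*(-30 + 1620) = 18 + 9*1590 = 18 + 14310 = 14328)
y(311, -5*9 - 3)/54393 = 14328/54393 = 14328*(1/54393) = 4776/18131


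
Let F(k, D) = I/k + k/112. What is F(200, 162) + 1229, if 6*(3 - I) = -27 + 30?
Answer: 689247/560 ≈ 1230.8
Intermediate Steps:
I = 5/2 (I = 3 - (-27 + 30)/6 = 3 - 1/6*3 = 3 - 1/2 = 5/2 ≈ 2.5000)
F(k, D) = k/112 + 5/(2*k) (F(k, D) = 5/(2*k) + k/112 = k/112 + 5/(2*k))
F(200, 162) + 1229 = (1/112)*(280 + 200**2)/200 + 1229 = (1/112)*(1/200)*(280 + 40000) + 1229 = (1/112)*(1/200)*40280 + 1229 = 1007/560 + 1229 = 689247/560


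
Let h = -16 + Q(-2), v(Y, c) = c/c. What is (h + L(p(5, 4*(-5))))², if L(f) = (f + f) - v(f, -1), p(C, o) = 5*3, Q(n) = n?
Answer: 121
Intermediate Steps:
v(Y, c) = 1
p(C, o) = 15
L(f) = -1 + 2*f (L(f) = (f + f) - 1*1 = 2*f - 1 = -1 + 2*f)
h = -18 (h = -16 - 2 = -18)
(h + L(p(5, 4*(-5))))² = (-18 + (-1 + 2*15))² = (-18 + (-1 + 30))² = (-18 + 29)² = 11² = 121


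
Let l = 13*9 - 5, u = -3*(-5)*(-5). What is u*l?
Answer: -8400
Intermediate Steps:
u = -75 (u = 15*(-5) = -75)
l = 112 (l = 117 - 5 = 112)
u*l = -75*112 = -8400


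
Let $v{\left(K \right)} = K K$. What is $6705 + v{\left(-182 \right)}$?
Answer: $39829$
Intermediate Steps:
$v{\left(K \right)} = K^{2}$
$6705 + v{\left(-182 \right)} = 6705 + \left(-182\right)^{2} = 6705 + 33124 = 39829$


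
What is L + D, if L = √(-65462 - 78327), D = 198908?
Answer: 198908 + I*√143789 ≈ 1.9891e+5 + 379.2*I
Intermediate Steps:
L = I*√143789 (L = √(-143789) = I*√143789 ≈ 379.2*I)
L + D = I*√143789 + 198908 = 198908 + I*√143789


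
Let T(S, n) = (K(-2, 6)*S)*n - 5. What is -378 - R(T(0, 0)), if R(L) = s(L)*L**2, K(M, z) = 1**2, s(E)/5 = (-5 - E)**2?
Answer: -378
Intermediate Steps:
s(E) = 5*(-5 - E)**2
K(M, z) = 1
T(S, n) = -5 + S*n (T(S, n) = (1*S)*n - 5 = S*n - 5 = -5 + S*n)
R(L) = 5*L**2*(5 + L)**2 (R(L) = (5*(5 + L)**2)*L**2 = 5*L**2*(5 + L)**2)
-378 - R(T(0, 0)) = -378 - 5*(-5 + 0*0)**2*(5 + (-5 + 0*0))**2 = -378 - 5*(-5 + 0)**2*(5 + (-5 + 0))**2 = -378 - 5*(-5)**2*(5 - 5)**2 = -378 - 5*25*0**2 = -378 - 5*25*0 = -378 - 1*0 = -378 + 0 = -378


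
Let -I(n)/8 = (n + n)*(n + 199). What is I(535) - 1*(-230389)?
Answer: -6052651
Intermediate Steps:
I(n) = -16*n*(199 + n) (I(n) = -8*(n + n)*(n + 199) = -8*2*n*(199 + n) = -16*n*(199 + n))
I(535) - 1*(-230389) = -16*535*(199 + 535) - 1*(-230389) = -16*535*734 + 230389 = -6283040 + 230389 = -6052651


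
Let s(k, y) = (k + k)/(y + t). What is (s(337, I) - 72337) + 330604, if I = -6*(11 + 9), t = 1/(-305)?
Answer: 9452624897/36601 ≈ 2.5826e+5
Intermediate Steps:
t = -1/305 ≈ -0.0032787
I = -120 (I = -6*20 = -120)
s(k, y) = 2*k/(-1/305 + y) (s(k, y) = (k + k)/(y - 1/305) = (2*k)/(-1/305 + y) = 2*k/(-1/305 + y))
(s(337, I) - 72337) + 330604 = (610*337/(-1 + 305*(-120)) - 72337) + 330604 = (610*337/(-1 - 36600) - 72337) + 330604 = (610*337/(-36601) - 72337) + 330604 = (610*337*(-1/36601) - 72337) + 330604 = (-205570/36601 - 72337) + 330604 = -2647812107/36601 + 330604 = 9452624897/36601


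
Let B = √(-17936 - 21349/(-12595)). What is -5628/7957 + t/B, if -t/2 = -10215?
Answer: -5628/7957 - 20430*I*√2844990981745/225882571 ≈ -0.7073 - 152.55*I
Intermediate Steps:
t = 20430 (t = -2*(-10215) = 20430)
B = I*√2844990981745/12595 (B = √(-17936 - 21349*(-1/12595)) = √(-17936 + 21349/12595) = √(-225882571/12595) = I*√2844990981745/12595 ≈ 133.92*I)
-5628/7957 + t/B = -5628/7957 + 20430/((I*√2844990981745/12595)) = -5628*1/7957 + 20430*(-I*√2844990981745/225882571) = -5628/7957 - 20430*I*√2844990981745/225882571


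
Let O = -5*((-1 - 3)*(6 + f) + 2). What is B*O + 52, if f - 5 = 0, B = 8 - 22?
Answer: -2888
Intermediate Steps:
B = -14
f = 5 (f = 5 + 0 = 5)
O = 210 (O = -5*((-1 - 3)*(6 + 5) + 2) = -5*(-4*11 + 2) = -5*(-44 + 2) = -5*(-42) = 210)
B*O + 52 = -14*210 + 52 = -2940 + 52 = -2888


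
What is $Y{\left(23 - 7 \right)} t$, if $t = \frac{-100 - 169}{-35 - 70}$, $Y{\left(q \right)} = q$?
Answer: $\frac{4304}{105} \approx 40.99$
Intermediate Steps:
$t = \frac{269}{105}$ ($t = - \frac{269}{-105} = \left(-269\right) \left(- \frac{1}{105}\right) = \frac{269}{105} \approx 2.5619$)
$Y{\left(23 - 7 \right)} t = \left(23 - 7\right) \frac{269}{105} = 16 \cdot \frac{269}{105} = \frac{4304}{105}$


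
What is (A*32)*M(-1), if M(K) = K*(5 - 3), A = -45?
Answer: 2880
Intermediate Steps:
M(K) = 2*K (M(K) = K*2 = 2*K)
(A*32)*M(-1) = (-45*32)*(2*(-1)) = -1440*(-2) = 2880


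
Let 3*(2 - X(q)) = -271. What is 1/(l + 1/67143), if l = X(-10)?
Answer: 67143/6199538 ≈ 0.010830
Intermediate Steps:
X(q) = 277/3 (X(q) = 2 - ⅓*(-271) = 2 + 271/3 = 277/3)
l = 277/3 ≈ 92.333
1/(l + 1/67143) = 1/(277/3 + 1/67143) = 1/(6199538/67143) = 67143/6199538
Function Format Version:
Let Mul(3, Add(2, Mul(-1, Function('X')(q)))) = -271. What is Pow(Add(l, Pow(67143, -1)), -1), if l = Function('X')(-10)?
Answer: Rational(67143, 6199538) ≈ 0.010830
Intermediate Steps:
Function('X')(q) = Rational(277, 3) (Function('X')(q) = Add(2, Mul(Rational(-1, 3), -271)) = Add(2, Rational(271, 3)) = Rational(277, 3))
l = Rational(277, 3) ≈ 92.333
Pow(Add(l, Pow(67143, -1)), -1) = Pow(Add(Rational(277, 3), Pow(67143, -1)), -1) = Pow(Add(Rational(277, 3), Rational(1, 67143)), -1) = Pow(Rational(6199538, 67143), -1) = Rational(67143, 6199538)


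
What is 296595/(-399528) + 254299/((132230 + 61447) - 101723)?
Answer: 4129248569/2041010984 ≈ 2.0231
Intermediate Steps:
296595/(-399528) + 254299/((132230 + 61447) - 101723) = 296595*(-1/399528) + 254299/(193677 - 101723) = -32955/44392 + 254299/91954 = 4129248569/2041010984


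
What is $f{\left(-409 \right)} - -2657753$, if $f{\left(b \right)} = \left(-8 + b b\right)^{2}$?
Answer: $27982914282$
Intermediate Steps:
$f{\left(b \right)} = \left(-8 + b^{2}\right)^{2}$
$f{\left(-409 \right)} - -2657753 = \left(-8 + \left(-409\right)^{2}\right)^{2} - -2657753 = \left(-8 + 167281\right)^{2} + 2657753 = 167273^{2} + 2657753 = 27980256529 + 2657753 = 27982914282$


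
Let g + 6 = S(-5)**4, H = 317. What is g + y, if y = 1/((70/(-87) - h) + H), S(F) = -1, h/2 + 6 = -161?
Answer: -282748/56567 ≈ -4.9985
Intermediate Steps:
h = -334 (h = -12 + 2*(-161) = -12 - 322 = -334)
y = 87/56567 (y = 1/((70/(-87) - 1*(-334)) + 317) = 1/((70*(-1/87) + 334) + 317) = 1/((-70/87 + 334) + 317) = 1/(28988/87 + 317) = 1/(56567/87) = 87/56567 ≈ 0.0015380)
g = -5 (g = -6 + (-1)**4 = -6 + 1 = -5)
g + y = -5 + 87/56567 = -282748/56567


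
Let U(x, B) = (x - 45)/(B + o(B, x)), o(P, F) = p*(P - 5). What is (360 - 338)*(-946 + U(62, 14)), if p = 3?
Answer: -852918/41 ≈ -20803.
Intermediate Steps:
o(P, F) = -15 + 3*P (o(P, F) = 3*(P - 5) = 3*(-5 + P) = -15 + 3*P)
U(x, B) = (-45 + x)/(-15 + 4*B) (U(x, B) = (x - 45)/(B + (-15 + 3*B)) = (-45 + x)/(-15 + 4*B))
(360 - 338)*(-946 + U(62, 14)) = (360 - 338)*(-946 + (-45 + 62)/(-15 + 4*14)) = 22*(-946 + 17/(-15 + 56)) = 22*(-946 + 17/41) = 22*(-38769/41) = -852918/41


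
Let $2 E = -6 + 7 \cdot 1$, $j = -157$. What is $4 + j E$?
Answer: $- \frac{149}{2} \approx -74.5$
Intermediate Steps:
$E = \frac{1}{2}$ ($E = \frac{-6 + 7 \cdot 1}{2} = \frac{-6 + 7}{2} = \frac{1}{2} \cdot 1 = \frac{1}{2} \approx 0.5$)
$4 + j E = 4 - \frac{157}{2} = - \frac{149}{2}$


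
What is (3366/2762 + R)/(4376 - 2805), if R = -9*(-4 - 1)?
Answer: 63828/2169551 ≈ 0.029420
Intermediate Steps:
R = 45 (R = -9*(-5) = 45)
(3366/2762 + R)/(4376 - 2805) = (3366/2762 + 45)/(4376 - 2805) = (3366*(1/2762) + 45)/1571 = (1683/1381 + 45)*(1/1571) = (63828/1381)*(1/1571) = 63828/2169551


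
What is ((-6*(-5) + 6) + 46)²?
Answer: 6724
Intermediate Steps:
((-6*(-5) + 6) + 46)² = ((30 + 6) + 46)² = (36 + 46)² = 82² = 6724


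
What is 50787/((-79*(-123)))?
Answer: 16929/3239 ≈ 5.2266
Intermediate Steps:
50787/((-79*(-123))) = 50787/9717 = 50787*(1/9717) = 16929/3239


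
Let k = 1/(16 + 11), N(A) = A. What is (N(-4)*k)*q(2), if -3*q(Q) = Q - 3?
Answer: -4/81 ≈ -0.049383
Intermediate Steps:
q(Q) = 1 - Q/3 (q(Q) = -(Q - 3)/3 = -(-3 + Q)/3 = 1 - Q/3)
k = 1/27 ≈ 0.037037
(N(-4)*k)*q(2) = (-4*1/27)*(1 - ⅓*2) = -4*(1 - ⅔)/27 = -4/27*⅓ = -4/81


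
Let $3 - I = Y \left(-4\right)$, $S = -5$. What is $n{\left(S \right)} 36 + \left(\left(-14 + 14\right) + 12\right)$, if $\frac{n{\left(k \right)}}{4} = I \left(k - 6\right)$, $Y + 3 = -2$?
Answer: $26940$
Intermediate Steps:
$Y = -5$ ($Y = -3 - 2 = -5$)
$I = -17$ ($I = 3 - \left(-5\right) \left(-4\right) = 3 - 20 = -17$)
$n{\left(k \right)} = 408 - 68 k$ ($n{\left(k \right)} = 4 \left(- 17 \left(k - 6\right)\right) = 4 \left(- 17 \left(-6 + k\right)\right) = 4 \left(102 - 17 k\right) = 408 - 68 k$)
$n{\left(S \right)} 36 + \left(\left(-14 + 14\right) + 12\right) = \left(408 - -340\right) 36 + \left(\left(-14 + 14\right) + 12\right) = \left(408 + 340\right) 36 + \left(0 + 12\right) = 748 \cdot 36 + 12 = 26928 + 12 = 26940$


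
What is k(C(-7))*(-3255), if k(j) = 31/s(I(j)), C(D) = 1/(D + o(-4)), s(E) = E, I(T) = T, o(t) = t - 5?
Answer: 1614480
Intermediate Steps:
o(t) = -5 + t
C(D) = 1/(-9 + D) (C(D) = 1/(D + (-5 - 4)) = 1/(D - 9) = 1/(-9 + D))
k(j) = 31/j
k(C(-7))*(-3255) = (31/(1/(-9 - 7)))*(-3255) = (31/(1/(-16)))*(-3255) = (31/(-1/16))*(-3255) = (31*(-16))*(-3255) = -496*(-3255) = 1614480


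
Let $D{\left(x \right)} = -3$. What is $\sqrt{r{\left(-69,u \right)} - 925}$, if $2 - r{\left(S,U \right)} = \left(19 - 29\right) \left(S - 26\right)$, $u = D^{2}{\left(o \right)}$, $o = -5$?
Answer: $i \sqrt{1873} \approx 43.278 i$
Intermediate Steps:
$u = 9$ ($u = \left(-3\right)^{2} = 9$)
$r{\left(S,U \right)} = -258 + 10 S$ ($r{\left(S,U \right)} = 2 - \left(19 - 29\right) \left(S - 26\right) = 2 - - 10 \left(-26 + S\right) = 2 - \left(260 - 10 S\right) = 2 + \left(-260 + 10 S\right) = -258 + 10 S$)
$\sqrt{r{\left(-69,u \right)} - 925} = \sqrt{\left(-258 + 10 \left(-69\right)\right) - 925} = \sqrt{\left(-258 - 690\right) - 925} = \sqrt{-948 - 925} = \sqrt{-1873} = i \sqrt{1873}$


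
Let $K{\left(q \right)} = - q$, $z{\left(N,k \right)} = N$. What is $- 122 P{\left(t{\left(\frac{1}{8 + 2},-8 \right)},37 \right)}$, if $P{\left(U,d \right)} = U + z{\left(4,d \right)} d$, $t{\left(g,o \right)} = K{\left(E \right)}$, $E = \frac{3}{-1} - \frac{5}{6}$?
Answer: $- \frac{55571}{3} \approx -18524.0$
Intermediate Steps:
$E = - \frac{23}{6}$ ($E = 3 \left(-1\right) - \frac{5}{6} = -3 - \frac{5}{6} = - \frac{23}{6} \approx -3.8333$)
$t{\left(g,o \right)} = \frac{23}{6}$ ($t{\left(g,o \right)} = \left(-1\right) \left(- \frac{23}{6}\right) = \frac{23}{6}$)
$P{\left(U,d \right)} = U + 4 d$
$- 122 P{\left(t{\left(\frac{1}{8 + 2},-8 \right)},37 \right)} = - 122 \left(\frac{23}{6} + 4 \cdot 37\right) = - 122 \left(\frac{23}{6} + 148\right) = \left(-122\right) \frac{911}{6} = - \frac{55571}{3}$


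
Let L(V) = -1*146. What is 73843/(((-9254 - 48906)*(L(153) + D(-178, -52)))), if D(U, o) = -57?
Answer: 10549/1686640 ≈ 0.0062544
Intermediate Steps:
L(V) = -146
73843/(((-9254 - 48906)*(L(153) + D(-178, -52)))) = 73843/(((-9254 - 48906)*(-146 - 57))) = 73843/((-58160*(-203))) = 73843/11806480 = 73843*(1/11806480) = 10549/1686640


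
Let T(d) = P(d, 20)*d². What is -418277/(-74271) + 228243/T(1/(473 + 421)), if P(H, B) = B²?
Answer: 3387129411779777/7427100 ≈ 4.5605e+8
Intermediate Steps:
T(d) = 400*d² (T(d) = 20²*d² = 400*d²)
-418277/(-74271) + 228243/T(1/(473 + 421)) = -418277/(-74271) + 228243/((400*(1/(473 + 421))²)) = -418277*(-1/74271) + 228243/((400*(1/894)²)) = 418277/74271 + 228243/((400*(1/894)²)) = 418277/74271 + 228243/((400*(1/799236))) = 418277/74271 + 228243/(100/199809) = 418277/74271 + 228243*(199809/100) = 418277/74271 + 45605005587/100 = 3387129411779777/7427100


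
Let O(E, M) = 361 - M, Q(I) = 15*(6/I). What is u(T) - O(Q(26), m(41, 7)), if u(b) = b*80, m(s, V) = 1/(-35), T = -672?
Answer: -1894236/35 ≈ -54121.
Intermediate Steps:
m(s, V) = -1/35
Q(I) = 90/I
u(b) = 80*b
u(T) - O(Q(26), m(41, 7)) = 80*(-672) - (361 - 1*(-1/35)) = -53760 - (361 + 1/35) = -53760 - 1*12636/35 = -53760 - 12636/35 = -1894236/35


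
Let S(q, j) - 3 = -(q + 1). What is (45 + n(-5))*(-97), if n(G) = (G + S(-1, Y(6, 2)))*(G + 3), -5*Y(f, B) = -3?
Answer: -4753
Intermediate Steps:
Y(f, B) = 3/5 (Y(f, B) = -1/5*(-3) = 3/5)
S(q, j) = 2 - q (S(q, j) = 3 - (q + 1) = 3 - (1 + q) = 3 + (-1 - q) = 2 - q)
n(G) = (3 + G)**2 (n(G) = (G + (2 - 1*(-1)))*(G + 3) = (G + (2 + 1))*(3 + G) = (G + 3)*(3 + G) = (3 + G)*(3 + G) = (3 + G)**2)
(45 + n(-5))*(-97) = (45 + (9 + (-5)**2 + 6*(-5)))*(-97) = (45 + (9 + 25 - 30))*(-97) = (45 + 4)*(-97) = 49*(-97) = -4753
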